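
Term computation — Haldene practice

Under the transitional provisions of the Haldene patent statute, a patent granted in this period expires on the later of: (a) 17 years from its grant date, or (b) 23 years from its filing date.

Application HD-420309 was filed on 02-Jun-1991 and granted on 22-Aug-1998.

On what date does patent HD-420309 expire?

(a) grant + 17 years → 22 August 2015.
(b) filing + 23 years → 2 June 2014.
Later of the two: 22 August 2015.

2015-08-22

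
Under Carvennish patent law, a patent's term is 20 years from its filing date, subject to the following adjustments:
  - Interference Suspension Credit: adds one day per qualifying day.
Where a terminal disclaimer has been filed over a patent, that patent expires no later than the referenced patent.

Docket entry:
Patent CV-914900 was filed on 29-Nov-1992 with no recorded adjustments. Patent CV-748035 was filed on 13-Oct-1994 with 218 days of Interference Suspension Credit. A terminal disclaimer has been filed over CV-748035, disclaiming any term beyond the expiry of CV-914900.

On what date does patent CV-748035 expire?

Natural term of CV-748035:
  Base: filing + 20 years → 13 October 2014.
  Interference Suspension Credit: +218 days → 19 May 2015.
Expiry of referenced patent CV-914900:
  Base: filing + 20 years → 29 November 2012.
Terminal disclaimer: CV-748035 expires on the earlier of 19 May 2015 and 29 November 2012.

November 29, 2012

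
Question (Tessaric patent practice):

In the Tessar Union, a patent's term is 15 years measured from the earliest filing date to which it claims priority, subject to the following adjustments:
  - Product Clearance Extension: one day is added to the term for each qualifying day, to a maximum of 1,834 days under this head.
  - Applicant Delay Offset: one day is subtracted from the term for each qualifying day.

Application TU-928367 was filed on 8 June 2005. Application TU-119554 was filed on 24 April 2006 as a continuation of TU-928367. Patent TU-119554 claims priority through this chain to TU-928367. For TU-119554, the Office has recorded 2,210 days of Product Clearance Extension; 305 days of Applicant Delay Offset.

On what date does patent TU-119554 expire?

Earliest priority filing: 8 June 2005.
Base term: 8 June 2005 + 15 years → 8 June 2020.
Product Clearance Extension: 2210 days claimed exceeds the 1834-day cap, so +1834 days → 16 June 2025.
Applicant Delay Offset: −305 days → 15 August 2024.

August 15, 2024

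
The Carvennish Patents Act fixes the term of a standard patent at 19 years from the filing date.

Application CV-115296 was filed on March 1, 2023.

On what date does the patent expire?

March 1, 2042

Filing date + 19 years → 1 March 2042.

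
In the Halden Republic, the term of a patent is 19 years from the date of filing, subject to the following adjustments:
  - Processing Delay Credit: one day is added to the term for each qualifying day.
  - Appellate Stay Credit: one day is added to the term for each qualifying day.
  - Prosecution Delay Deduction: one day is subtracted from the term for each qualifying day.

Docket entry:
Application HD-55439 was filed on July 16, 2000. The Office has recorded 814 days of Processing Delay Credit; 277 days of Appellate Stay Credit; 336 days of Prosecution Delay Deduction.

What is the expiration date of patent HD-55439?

2021-08-09

Base term: filing date + 19 years → 16 July 2019.
Processing Delay Credit: +814 days → 7 October 2021.
Appellate Stay Credit: +277 days → 11 July 2022.
Prosecution Delay Deduction: −336 days → 9 August 2021.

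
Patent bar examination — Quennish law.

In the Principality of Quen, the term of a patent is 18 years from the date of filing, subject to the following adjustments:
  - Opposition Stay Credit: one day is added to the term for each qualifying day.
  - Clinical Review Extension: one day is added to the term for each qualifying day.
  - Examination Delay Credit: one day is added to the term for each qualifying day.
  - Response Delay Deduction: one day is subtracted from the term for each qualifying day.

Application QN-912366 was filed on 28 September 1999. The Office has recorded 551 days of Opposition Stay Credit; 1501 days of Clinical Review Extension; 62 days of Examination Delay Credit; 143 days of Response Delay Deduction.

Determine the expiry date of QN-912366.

2023-02-20

Base term: filing date + 18 years → 28 September 2017.
Opposition Stay Credit: +551 days → 2 April 2019.
Clinical Review Extension: +1501 days → 12 May 2023.
Examination Delay Credit: +62 days → 13 July 2023.
Response Delay Deduction: −143 days → 20 February 2023.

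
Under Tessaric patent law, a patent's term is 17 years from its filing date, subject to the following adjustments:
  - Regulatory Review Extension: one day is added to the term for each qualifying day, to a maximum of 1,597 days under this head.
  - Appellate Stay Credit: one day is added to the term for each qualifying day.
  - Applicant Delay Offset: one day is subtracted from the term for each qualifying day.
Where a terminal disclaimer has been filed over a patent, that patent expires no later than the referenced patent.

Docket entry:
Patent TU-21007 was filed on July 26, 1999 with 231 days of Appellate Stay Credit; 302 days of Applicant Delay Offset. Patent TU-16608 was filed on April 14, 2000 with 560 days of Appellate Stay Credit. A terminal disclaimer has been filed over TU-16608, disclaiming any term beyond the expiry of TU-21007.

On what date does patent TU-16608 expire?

2016-05-16

Natural term of TU-16608:
  Base: filing + 17 years → 14 April 2017.
  Appellate Stay Credit: +560 days → 26 October 2018.
Expiry of referenced patent TU-21007:
  Base: filing + 17 years → 26 July 2016.
  Appellate Stay Credit: +231 days → 14 March 2017.
  Applicant Delay Offset: −302 days → 16 May 2016.
Terminal disclaimer: TU-16608 expires on the earlier of 26 October 2018 and 16 May 2016.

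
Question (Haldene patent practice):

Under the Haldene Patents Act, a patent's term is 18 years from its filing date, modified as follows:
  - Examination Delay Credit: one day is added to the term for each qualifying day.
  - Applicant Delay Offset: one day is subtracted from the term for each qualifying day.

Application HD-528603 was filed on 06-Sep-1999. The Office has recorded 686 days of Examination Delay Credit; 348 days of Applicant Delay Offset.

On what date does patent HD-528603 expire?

August 10, 2018

Base term: filing date + 18 years → 6 September 2017.
Examination Delay Credit: +686 days → 24 July 2019.
Applicant Delay Offset: −348 days → 10 August 2018.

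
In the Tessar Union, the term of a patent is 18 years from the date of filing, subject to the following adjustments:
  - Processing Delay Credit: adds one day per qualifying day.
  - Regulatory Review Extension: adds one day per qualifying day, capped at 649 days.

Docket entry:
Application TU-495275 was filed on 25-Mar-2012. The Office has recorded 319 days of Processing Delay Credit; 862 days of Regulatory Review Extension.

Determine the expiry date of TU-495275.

November 17, 2032

Base term: filing date + 18 years → 25 March 2030.
Processing Delay Credit: +319 days → 7 February 2031.
Regulatory Review Extension: 862 days claimed exceeds the 649-day cap, so +649 days → 17 November 2032.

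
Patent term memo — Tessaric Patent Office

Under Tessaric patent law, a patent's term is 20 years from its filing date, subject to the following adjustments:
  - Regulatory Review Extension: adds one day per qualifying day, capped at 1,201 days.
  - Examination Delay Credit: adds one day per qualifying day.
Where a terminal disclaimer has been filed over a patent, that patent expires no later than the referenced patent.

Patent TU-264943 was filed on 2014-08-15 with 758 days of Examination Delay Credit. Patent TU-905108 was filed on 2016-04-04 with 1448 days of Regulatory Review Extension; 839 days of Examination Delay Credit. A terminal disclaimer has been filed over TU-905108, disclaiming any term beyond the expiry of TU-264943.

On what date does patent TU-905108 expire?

September 11, 2036

Natural term of TU-905108:
  Base: filing + 20 years → 4 April 2036.
  Regulatory Review Extension: 1448 days claimed exceeds the 1201-day cap, so +1201 days → 19 July 2039.
  Examination Delay Credit: +839 days → 4 November 2041.
Expiry of referenced patent TU-264943:
  Base: filing + 20 years → 15 August 2034.
  Examination Delay Credit: +758 days → 11 September 2036.
Terminal disclaimer: TU-905108 expires on the earlier of 4 November 2041 and 11 September 2036.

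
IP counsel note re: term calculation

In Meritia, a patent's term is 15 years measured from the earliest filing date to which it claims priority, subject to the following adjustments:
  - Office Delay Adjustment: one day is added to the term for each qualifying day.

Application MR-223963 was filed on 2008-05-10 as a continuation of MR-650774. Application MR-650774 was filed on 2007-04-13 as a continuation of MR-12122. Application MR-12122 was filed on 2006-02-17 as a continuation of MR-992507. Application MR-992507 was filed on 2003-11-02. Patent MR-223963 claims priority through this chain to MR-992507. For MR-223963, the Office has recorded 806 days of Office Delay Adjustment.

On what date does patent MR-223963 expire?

January 16, 2021

Earliest priority filing: 2 November 2003.
Base term: 2 November 2003 + 15 years → 2 November 2018.
Office Delay Adjustment: +806 days → 16 January 2021.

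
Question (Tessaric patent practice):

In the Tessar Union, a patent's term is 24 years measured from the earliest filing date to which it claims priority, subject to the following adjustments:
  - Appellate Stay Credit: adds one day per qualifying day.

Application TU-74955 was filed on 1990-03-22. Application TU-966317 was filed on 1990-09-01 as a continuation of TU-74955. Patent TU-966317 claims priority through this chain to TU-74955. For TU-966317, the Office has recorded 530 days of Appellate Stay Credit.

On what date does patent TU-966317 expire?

Earliest priority filing: 22 March 1990.
Base term: 22 March 1990 + 24 years → 22 March 2014.
Appellate Stay Credit: +530 days → 3 September 2015.

September 3, 2015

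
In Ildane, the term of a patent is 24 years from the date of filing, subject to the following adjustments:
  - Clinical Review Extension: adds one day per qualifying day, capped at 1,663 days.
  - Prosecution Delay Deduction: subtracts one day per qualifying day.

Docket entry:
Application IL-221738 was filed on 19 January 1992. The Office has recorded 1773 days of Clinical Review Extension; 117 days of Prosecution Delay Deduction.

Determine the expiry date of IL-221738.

Base term: filing date + 24 years → 19 January 2016.
Clinical Review Extension: 1773 days claimed exceeds the 1663-day cap, so +1663 days → 8 August 2020.
Prosecution Delay Deduction: −117 days → 13 April 2020.

April 13, 2020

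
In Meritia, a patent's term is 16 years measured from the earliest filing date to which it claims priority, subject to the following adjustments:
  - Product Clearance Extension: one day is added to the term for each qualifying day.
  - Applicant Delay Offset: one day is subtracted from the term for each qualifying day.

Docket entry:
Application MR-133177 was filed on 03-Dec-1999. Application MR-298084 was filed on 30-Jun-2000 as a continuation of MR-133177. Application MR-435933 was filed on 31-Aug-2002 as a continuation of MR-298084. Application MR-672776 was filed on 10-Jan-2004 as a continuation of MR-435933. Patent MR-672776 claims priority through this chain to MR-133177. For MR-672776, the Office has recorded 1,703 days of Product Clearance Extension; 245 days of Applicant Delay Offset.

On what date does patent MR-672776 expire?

November 30, 2019

Earliest priority filing: 3 December 1999.
Base term: 3 December 1999 + 16 years → 3 December 2015.
Product Clearance Extension: +1703 days → 1 August 2020.
Applicant Delay Offset: −245 days → 30 November 2019.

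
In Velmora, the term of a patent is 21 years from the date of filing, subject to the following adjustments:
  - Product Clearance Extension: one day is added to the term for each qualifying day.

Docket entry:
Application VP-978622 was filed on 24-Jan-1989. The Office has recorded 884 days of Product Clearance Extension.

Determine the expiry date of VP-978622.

June 26, 2012

Base term: filing date + 21 years → 24 January 2010.
Product Clearance Extension: +884 days → 26 June 2012.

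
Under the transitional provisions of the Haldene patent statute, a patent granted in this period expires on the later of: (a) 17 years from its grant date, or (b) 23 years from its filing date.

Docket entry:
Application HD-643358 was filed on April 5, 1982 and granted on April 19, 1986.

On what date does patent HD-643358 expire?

(a) grant + 17 years → 19 April 2003.
(b) filing + 23 years → 5 April 2005.
Later of the two: 5 April 2005.

April 5, 2005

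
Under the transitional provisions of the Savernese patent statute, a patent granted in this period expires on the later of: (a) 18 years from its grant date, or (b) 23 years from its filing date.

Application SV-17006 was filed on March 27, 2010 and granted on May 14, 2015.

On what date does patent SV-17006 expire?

(a) grant + 18 years → 14 May 2033.
(b) filing + 23 years → 27 March 2033.
Later of the two: 14 May 2033.

2033-05-14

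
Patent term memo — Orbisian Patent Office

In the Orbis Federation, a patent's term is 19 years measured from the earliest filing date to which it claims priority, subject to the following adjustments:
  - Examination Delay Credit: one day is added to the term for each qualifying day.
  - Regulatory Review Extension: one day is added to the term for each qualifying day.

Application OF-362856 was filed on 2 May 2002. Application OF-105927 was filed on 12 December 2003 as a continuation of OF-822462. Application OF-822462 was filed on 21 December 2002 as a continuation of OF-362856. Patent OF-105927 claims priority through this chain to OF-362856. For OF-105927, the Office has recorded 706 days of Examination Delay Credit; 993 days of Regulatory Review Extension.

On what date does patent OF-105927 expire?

Earliest priority filing: 2 May 2002.
Base term: 2 May 2002 + 19 years → 2 May 2021.
Examination Delay Credit: +706 days → 8 April 2023.
Regulatory Review Extension: +993 days → 26 December 2025.

December 26, 2025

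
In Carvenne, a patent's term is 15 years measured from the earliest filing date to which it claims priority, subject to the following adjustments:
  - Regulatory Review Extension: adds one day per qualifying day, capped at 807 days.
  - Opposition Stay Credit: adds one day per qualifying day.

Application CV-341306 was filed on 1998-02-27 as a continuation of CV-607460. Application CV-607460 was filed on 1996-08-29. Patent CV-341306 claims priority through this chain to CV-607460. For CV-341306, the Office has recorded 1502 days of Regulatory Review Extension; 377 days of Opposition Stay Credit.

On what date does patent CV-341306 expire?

Earliest priority filing: 29 August 1996.
Base term: 29 August 1996 + 15 years → 29 August 2011.
Regulatory Review Extension: 1502 days claimed exceeds the 807-day cap, so +807 days → 13 November 2013.
Opposition Stay Credit: +377 days → 25 November 2014.

2014-11-25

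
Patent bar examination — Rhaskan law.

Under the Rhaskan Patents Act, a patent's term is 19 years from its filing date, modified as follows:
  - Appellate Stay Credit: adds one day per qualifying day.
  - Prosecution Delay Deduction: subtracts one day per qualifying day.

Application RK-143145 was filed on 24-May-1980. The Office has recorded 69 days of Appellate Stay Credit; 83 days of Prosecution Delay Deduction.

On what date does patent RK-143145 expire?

1999-05-10

Base term: filing date + 19 years → 24 May 1999.
Appellate Stay Credit: +69 days → 1 August 1999.
Prosecution Delay Deduction: −83 days → 10 May 1999.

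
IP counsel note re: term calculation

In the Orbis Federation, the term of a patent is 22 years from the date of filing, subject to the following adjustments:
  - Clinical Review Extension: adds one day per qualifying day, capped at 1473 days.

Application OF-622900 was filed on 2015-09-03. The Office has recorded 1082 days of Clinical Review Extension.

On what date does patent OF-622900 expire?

Base term: filing date + 22 years → 3 September 2037.
Clinical Review Extension: 1082 days (within the 1473-day cap) → +1082 days → 20 August 2040.

2040-08-20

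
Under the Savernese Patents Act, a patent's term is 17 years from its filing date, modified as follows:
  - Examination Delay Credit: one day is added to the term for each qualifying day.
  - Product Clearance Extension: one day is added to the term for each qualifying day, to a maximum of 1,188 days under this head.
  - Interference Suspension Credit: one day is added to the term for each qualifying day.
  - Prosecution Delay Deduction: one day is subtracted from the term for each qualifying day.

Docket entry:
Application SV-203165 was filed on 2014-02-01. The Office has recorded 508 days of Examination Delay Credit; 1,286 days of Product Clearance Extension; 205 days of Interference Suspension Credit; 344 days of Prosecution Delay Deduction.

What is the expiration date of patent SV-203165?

Base term: filing date + 17 years → 1 February 2031.
Examination Delay Credit: +508 days → 23 June 2032.
Product Clearance Extension: 1286 days claimed exceeds the 1188-day cap, so +1188 days → 24 September 2035.
Interference Suspension Credit: +205 days → 16 April 2036.
Prosecution Delay Deduction: −344 days → 8 May 2035.

2035-05-08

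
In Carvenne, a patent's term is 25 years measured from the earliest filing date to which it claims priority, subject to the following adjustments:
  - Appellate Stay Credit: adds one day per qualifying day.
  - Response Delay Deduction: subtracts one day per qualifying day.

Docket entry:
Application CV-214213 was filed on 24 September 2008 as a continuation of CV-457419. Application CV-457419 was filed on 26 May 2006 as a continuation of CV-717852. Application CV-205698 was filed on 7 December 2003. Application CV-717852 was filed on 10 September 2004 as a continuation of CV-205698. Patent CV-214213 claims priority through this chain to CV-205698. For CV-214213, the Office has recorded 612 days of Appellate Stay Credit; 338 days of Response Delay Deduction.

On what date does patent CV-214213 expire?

September 7, 2029

Earliest priority filing: 7 December 2003.
Base term: 7 December 2003 + 25 years → 7 December 2028.
Appellate Stay Credit: +612 days → 11 August 2030.
Response Delay Deduction: −338 days → 7 September 2029.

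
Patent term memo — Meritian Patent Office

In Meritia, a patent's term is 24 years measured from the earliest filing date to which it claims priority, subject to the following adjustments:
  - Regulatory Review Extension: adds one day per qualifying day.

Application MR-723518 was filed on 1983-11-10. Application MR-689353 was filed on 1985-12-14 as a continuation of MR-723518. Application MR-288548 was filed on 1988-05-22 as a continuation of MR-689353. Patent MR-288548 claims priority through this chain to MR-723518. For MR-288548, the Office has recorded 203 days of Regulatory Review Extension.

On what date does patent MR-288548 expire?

May 31, 2008

Earliest priority filing: 10 November 1983.
Base term: 10 November 1983 + 24 years → 10 November 2007.
Regulatory Review Extension: +203 days → 31 May 2008.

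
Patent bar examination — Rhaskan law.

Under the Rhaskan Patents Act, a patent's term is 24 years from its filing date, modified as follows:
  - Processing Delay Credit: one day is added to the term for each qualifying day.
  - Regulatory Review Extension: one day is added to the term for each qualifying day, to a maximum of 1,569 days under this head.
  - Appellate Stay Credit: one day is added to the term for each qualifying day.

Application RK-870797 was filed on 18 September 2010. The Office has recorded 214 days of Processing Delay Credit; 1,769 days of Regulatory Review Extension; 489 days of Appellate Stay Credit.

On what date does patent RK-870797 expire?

2040-12-07

Base term: filing date + 24 years → 18 September 2034.
Processing Delay Credit: +214 days → 20 April 2035.
Regulatory Review Extension: 1769 days claimed exceeds the 1569-day cap, so +1569 days → 6 August 2039.
Appellate Stay Credit: +489 days → 7 December 2040.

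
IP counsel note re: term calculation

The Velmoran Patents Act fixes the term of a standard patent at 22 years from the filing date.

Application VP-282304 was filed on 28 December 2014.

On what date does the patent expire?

Filing date + 22 years → 28 December 2036.

December 28, 2036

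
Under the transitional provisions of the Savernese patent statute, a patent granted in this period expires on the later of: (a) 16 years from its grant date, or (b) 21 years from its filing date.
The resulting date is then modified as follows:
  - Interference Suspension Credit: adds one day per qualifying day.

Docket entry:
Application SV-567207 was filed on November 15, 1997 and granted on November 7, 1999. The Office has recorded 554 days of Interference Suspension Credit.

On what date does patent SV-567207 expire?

(a) grant + 16 years → 7 November 2015.
(b) filing + 21 years → 15 November 2018.
Later of the two: 15 November 2018.
Interference Suspension Credit: +554 days → 22 May 2020.

May 22, 2020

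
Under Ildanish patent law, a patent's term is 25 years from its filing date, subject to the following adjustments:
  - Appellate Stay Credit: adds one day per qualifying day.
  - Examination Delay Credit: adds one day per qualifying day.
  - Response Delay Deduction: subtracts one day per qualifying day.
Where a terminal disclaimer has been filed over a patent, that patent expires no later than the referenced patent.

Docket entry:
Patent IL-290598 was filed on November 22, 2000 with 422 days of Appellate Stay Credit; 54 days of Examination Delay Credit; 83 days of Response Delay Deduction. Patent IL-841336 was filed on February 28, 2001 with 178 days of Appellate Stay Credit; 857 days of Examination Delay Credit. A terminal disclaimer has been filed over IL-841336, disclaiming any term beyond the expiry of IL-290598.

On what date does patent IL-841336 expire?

December 20, 2026

Natural term of IL-841336:
  Base: filing + 25 years → 28 February 2026.
  Appellate Stay Credit: +178 days → 25 August 2026.
  Examination Delay Credit: +857 days → 29 December 2028.
Expiry of referenced patent IL-290598:
  Base: filing + 25 years → 22 November 2025.
  Appellate Stay Credit: +422 days → 18 January 2027.
  Examination Delay Credit: +54 days → 13 March 2027.
  Response Delay Deduction: −83 days → 20 December 2026.
Terminal disclaimer: IL-841336 expires on the earlier of 29 December 2028 and 20 December 2026.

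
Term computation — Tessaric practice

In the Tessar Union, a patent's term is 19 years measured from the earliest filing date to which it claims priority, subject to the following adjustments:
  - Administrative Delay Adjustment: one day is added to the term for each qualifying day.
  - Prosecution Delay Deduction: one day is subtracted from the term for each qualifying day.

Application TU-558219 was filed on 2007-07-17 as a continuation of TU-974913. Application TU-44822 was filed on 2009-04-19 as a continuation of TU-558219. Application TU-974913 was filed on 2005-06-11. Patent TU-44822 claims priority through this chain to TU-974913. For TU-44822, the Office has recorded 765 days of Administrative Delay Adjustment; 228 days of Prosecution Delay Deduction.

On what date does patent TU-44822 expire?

2025-11-30

Earliest priority filing: 11 June 2005.
Base term: 11 June 2005 + 19 years → 11 June 2024.
Administrative Delay Adjustment: +765 days → 16 July 2026.
Prosecution Delay Deduction: −228 days → 30 November 2025.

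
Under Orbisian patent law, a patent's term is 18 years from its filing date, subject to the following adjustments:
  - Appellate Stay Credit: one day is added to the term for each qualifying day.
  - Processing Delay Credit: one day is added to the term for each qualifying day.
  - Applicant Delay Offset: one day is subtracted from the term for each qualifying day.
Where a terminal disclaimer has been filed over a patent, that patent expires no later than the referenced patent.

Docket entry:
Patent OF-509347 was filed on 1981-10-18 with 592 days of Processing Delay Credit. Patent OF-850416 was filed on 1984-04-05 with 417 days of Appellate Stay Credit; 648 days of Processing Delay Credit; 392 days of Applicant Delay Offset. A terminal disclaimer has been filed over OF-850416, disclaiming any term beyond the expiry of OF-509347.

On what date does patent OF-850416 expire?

Natural term of OF-850416:
  Base: filing + 18 years → 5 April 2002.
  Appellate Stay Credit: +417 days → 27 May 2003.
  Processing Delay Credit: +648 days → 5 March 2005.
  Applicant Delay Offset: −392 days → 7 February 2004.
Expiry of referenced patent OF-509347:
  Base: filing + 18 years → 18 October 1999.
  Processing Delay Credit: +592 days → 1 June 2001.
Terminal disclaimer: OF-850416 expires on the earlier of 7 February 2004 and 1 June 2001.

June 1, 2001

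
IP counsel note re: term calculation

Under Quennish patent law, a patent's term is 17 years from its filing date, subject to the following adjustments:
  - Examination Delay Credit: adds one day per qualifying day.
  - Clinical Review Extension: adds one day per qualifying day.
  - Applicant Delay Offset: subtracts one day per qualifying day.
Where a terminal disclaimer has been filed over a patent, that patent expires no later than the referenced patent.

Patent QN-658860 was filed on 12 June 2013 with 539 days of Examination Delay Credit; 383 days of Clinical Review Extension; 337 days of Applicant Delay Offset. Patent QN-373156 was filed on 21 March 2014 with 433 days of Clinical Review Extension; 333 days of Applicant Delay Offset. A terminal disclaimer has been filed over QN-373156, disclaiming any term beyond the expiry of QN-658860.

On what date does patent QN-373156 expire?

Natural term of QN-373156:
  Base: filing + 17 years → 21 March 2031.
  Clinical Review Extension: +433 days → 27 May 2032.
  Applicant Delay Offset: −333 days → 29 June 2031.
Expiry of referenced patent QN-658860:
  Base: filing + 17 years → 12 June 2030.
  Examination Delay Credit: +539 days → 3 December 2031.
  Clinical Review Extension: +383 days → 20 December 2032.
  Applicant Delay Offset: −337 days → 18 January 2032.
Terminal disclaimer: QN-373156 expires on the earlier of 29 June 2031 and 18 January 2032.

2031-06-29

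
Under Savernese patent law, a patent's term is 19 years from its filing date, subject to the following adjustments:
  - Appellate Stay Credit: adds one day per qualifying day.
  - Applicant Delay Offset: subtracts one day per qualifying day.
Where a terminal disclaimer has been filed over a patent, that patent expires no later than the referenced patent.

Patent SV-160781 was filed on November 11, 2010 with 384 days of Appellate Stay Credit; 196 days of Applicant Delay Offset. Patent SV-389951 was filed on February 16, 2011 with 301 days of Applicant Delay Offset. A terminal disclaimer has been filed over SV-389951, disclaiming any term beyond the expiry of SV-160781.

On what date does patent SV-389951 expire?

Natural term of SV-389951:
  Base: filing + 19 years → 16 February 2030.
  Applicant Delay Offset: −301 days → 21 April 2029.
Expiry of referenced patent SV-160781:
  Base: filing + 19 years → 11 November 2029.
  Appellate Stay Credit: +384 days → 30 November 2030.
  Applicant Delay Offset: −196 days → 18 May 2030.
Terminal disclaimer: SV-389951 expires on the earlier of 21 April 2029 and 18 May 2030.

April 21, 2029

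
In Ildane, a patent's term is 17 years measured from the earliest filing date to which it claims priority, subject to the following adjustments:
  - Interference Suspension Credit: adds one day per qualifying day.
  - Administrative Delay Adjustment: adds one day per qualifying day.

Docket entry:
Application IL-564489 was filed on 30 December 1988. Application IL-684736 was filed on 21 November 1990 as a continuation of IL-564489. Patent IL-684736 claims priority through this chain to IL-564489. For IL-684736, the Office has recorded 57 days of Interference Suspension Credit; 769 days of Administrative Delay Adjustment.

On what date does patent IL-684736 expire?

Earliest priority filing: 30 December 1988.
Base term: 30 December 1988 + 17 years → 30 December 2005.
Interference Suspension Credit: +57 days → 25 February 2006.
Administrative Delay Adjustment: +769 days → 4 April 2008.

April 4, 2008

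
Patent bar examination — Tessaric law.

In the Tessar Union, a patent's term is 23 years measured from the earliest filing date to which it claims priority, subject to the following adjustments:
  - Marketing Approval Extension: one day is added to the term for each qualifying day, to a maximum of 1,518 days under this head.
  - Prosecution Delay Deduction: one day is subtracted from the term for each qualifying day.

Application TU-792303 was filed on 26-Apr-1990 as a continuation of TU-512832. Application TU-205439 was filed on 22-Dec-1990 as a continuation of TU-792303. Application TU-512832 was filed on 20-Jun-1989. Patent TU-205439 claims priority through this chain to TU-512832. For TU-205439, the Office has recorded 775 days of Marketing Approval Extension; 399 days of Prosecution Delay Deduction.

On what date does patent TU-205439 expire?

Earliest priority filing: 20 June 1989.
Base term: 20 June 1989 + 23 years → 20 June 2012.
Marketing Approval Extension: 775 days (within the 1518-day cap) → +775 days → 4 August 2014.
Prosecution Delay Deduction: −399 days → 1 July 2013.

2013-07-01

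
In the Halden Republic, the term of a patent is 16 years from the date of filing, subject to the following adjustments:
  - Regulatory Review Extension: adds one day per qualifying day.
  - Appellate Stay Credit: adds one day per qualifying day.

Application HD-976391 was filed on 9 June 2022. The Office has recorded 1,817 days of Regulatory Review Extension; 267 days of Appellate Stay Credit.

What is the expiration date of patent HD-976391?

Base term: filing date + 16 years → 9 June 2038.
Regulatory Review Extension: +1817 days → 31 May 2043.
Appellate Stay Credit: +267 days → 22 February 2044.

February 22, 2044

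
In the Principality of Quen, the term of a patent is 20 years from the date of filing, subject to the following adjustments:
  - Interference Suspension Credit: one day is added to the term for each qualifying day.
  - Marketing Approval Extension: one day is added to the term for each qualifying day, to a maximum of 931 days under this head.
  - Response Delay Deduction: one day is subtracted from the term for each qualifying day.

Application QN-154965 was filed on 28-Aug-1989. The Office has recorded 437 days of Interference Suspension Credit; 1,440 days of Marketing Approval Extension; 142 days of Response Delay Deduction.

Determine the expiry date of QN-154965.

Base term: filing date + 20 years → 28 August 2009.
Interference Suspension Credit: +437 days → 8 November 2010.
Marketing Approval Extension: 1440 days claimed exceeds the 931-day cap, so +931 days → 27 May 2013.
Response Delay Deduction: −142 days → 5 January 2013.

January 5, 2013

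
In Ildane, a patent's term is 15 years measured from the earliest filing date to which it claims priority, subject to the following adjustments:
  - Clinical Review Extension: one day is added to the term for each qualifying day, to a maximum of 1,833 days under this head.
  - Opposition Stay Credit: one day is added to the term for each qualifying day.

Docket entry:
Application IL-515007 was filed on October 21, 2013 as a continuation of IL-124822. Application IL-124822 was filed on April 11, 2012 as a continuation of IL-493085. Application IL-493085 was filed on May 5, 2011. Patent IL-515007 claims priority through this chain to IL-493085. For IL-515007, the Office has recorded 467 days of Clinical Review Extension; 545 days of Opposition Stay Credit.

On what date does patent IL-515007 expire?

Earliest priority filing: 5 May 2011.
Base term: 5 May 2011 + 15 years → 5 May 2026.
Clinical Review Extension: 467 days (within the 1833-day cap) → +467 days → 15 August 2027.
Opposition Stay Credit: +545 days → 10 February 2029.

February 10, 2029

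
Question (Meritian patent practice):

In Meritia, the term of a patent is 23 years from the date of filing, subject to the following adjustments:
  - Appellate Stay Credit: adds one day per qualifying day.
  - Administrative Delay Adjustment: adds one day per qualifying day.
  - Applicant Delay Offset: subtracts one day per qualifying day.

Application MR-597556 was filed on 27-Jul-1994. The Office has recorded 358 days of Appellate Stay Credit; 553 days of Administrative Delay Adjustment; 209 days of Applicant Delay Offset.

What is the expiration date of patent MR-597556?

2019-06-29

Base term: filing date + 23 years → 27 July 2017.
Appellate Stay Credit: +358 days → 20 July 2018.
Administrative Delay Adjustment: +553 days → 24 January 2020.
Applicant Delay Offset: −209 days → 29 June 2019.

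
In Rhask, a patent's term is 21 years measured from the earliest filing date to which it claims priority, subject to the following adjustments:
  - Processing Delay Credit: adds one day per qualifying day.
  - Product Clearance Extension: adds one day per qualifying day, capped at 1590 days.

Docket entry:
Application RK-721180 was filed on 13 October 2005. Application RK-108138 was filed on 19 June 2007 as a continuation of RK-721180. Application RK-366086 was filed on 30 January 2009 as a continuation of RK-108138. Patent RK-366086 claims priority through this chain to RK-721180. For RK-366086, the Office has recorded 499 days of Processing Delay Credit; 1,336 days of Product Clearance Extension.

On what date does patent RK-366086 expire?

Earliest priority filing: 13 October 2005.
Base term: 13 October 2005 + 21 years → 13 October 2026.
Processing Delay Credit: +499 days → 24 February 2028.
Product Clearance Extension: 1336 days (within the 1590-day cap) → +1336 days → 22 October 2031.

October 22, 2031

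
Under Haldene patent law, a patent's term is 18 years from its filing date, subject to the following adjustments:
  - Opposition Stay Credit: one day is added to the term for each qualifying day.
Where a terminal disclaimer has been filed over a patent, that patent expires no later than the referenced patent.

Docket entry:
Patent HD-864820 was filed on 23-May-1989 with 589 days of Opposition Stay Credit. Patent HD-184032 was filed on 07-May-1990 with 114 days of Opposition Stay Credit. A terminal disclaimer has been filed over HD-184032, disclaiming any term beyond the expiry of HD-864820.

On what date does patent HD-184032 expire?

August 29, 2008

Natural term of HD-184032:
  Base: filing + 18 years → 7 May 2008.
  Opposition Stay Credit: +114 days → 29 August 2008.
Expiry of referenced patent HD-864820:
  Base: filing + 18 years → 23 May 2007.
  Opposition Stay Credit: +589 days → 1 January 2009.
Terminal disclaimer: HD-184032 expires on the earlier of 29 August 2008 and 1 January 2009.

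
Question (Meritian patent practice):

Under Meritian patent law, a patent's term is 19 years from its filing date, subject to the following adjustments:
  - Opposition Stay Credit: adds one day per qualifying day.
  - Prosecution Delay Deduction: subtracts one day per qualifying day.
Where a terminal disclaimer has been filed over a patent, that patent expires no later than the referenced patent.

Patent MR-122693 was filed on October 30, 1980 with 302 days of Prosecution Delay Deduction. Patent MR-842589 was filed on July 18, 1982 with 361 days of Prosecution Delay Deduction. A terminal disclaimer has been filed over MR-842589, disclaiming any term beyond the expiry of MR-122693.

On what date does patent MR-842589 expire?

January 1, 1999

Natural term of MR-842589:
  Base: filing + 19 years → 18 July 2001.
  Prosecution Delay Deduction: −361 days → 22 July 2000.
Expiry of referenced patent MR-122693:
  Base: filing + 19 years → 30 October 1999.
  Prosecution Delay Deduction: −302 days → 1 January 1999.
Terminal disclaimer: MR-842589 expires on the earlier of 22 July 2000 and 1 January 1999.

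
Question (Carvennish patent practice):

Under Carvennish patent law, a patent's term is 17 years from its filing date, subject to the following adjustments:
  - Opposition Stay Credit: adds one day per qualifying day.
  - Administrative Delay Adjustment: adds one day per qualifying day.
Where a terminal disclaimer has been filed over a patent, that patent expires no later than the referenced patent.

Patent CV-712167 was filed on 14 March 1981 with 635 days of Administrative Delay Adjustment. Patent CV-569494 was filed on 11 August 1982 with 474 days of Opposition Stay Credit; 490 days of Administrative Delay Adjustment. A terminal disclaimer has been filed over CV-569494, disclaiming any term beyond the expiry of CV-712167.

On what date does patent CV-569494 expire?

December 9, 1999

Natural term of CV-569494:
  Base: filing + 17 years → 11 August 1999.
  Opposition Stay Credit: +474 days → 27 November 2000.
  Administrative Delay Adjustment: +490 days → 1 April 2002.
Expiry of referenced patent CV-712167:
  Base: filing + 17 years → 14 March 1998.
  Administrative Delay Adjustment: +635 days → 9 December 1999.
Terminal disclaimer: CV-569494 expires on the earlier of 1 April 2002 and 9 December 1999.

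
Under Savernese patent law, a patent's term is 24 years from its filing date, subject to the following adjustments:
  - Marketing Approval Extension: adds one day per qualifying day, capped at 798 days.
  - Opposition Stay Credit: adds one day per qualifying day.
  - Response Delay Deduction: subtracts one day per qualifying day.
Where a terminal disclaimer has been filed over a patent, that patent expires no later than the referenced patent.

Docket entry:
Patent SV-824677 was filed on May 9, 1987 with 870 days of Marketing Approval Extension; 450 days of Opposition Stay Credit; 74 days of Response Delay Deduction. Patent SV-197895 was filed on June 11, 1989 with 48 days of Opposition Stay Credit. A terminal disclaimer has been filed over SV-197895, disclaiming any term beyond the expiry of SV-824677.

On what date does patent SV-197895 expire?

Natural term of SV-197895:
  Base: filing + 24 years → 11 June 2013.
  Opposition Stay Credit: +48 days → 29 July 2013.
Expiry of referenced patent SV-824677:
  Base: filing + 24 years → 9 May 2011.
  Marketing Approval Extension: 870 days claimed exceeds the 798-day cap, so +798 days → 15 July 2013.
  Opposition Stay Credit: +450 days → 8 October 2014.
  Response Delay Deduction: −74 days → 26 July 2014.
Terminal disclaimer: SV-197895 expires on the earlier of 29 July 2013 and 26 July 2014.

2013-07-29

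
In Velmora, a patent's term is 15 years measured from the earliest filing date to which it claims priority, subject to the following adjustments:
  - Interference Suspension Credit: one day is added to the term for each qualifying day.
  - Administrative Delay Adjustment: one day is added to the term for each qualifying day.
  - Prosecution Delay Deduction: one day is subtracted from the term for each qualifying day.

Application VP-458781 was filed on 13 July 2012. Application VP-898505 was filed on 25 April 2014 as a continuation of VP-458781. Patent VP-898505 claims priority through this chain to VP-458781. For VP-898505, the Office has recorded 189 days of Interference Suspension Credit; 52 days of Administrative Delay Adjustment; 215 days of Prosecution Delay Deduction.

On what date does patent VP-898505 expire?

2027-08-08

Earliest priority filing: 13 July 2012.
Base term: 13 July 2012 + 15 years → 13 July 2027.
Interference Suspension Credit: +189 days → 18 January 2028.
Administrative Delay Adjustment: +52 days → 10 March 2028.
Prosecution Delay Deduction: −215 days → 8 August 2027.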